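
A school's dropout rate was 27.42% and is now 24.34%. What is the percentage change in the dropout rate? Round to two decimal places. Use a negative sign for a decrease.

The change is 24.34 − 27.42 = -3.08 percentage points.
Relative to the original 27.42%, that is -3.08 ÷ 27.42 ≈ -11.23%.

-11.23%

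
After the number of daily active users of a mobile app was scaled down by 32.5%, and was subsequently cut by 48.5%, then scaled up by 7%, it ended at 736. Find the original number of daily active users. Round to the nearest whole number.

The overall multiplier applied was 0.675 × 0.515 × 1.07 = 0.37195875.
So the original number of daily active users was 736 ÷ 0.37195875 ≈ 1979.

1979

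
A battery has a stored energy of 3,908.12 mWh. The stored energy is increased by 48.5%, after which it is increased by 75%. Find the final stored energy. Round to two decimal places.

After the 48.5% increase: 3,908.12 × 1.485 = 5803.5582.
After the 75% increase: 5803.5582 × 1.75 = 10156.22685 ≈ 10,156.23.

10,156.23 mWh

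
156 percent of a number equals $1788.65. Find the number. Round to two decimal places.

$1788.65 ÷ 1.56 ≈ $1146.57.

$1146.57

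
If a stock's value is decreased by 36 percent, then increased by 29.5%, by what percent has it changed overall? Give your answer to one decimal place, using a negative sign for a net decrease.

-17.1%

The combined multiplier is 0.64 × 1.295 = 0.8288.
That corresponds to a decrease of 17.1%.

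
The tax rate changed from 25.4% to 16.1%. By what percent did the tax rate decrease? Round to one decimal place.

The change is 16.1 − 25.4 = -9.3 percentage points.
Relative to the original 25.4%, that is -9.3 ÷ 25.4 ≈ -36.6%.
So the tax rate fell by 36.6%.

36.6%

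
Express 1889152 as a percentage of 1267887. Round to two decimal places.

149.00%

1889152 ÷ 1267887 ≈ 149.00%.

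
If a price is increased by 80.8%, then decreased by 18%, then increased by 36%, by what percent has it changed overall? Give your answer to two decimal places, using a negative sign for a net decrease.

The combined multiplier is 1.808 × 0.82 × 1.36 = 2.0162816.
That corresponds to an increase of 101.63%.

101.63%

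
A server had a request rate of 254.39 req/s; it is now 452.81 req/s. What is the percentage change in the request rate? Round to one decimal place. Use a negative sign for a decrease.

78.0%

Change: 452.81 − 254.39 = 198.42.
Relative to the original: 198.42 ÷ 254.39 ≈ 78.0%.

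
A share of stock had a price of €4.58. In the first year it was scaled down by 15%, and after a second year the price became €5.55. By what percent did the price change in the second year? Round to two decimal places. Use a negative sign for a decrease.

42.56%

After the first year: €4.58 × 0.85 = €3.893.
Second-year multiplier: €5.55 ÷ €3.893 ≈ 1.425636.
That is a change of 42.56%.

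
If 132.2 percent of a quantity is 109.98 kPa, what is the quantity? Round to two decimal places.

109.98 kPa ÷ 1.322 ≈ 83.19 kPa.

83.19 kPa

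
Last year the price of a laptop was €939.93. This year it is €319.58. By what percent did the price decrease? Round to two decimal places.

66.00%

Change: €319.58 − €939.93 = -€620.35.
Relative to the original: -€620.35 ÷ €939.93 ≈ -66.00%.
So the price decreased by 66.00%.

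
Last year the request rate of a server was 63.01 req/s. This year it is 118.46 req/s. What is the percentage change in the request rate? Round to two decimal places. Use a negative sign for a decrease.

Change: 118.46 − 63.01 = 55.45.
Relative to the original: 55.45 ÷ 63.01 ≈ 88.00%.

88.00%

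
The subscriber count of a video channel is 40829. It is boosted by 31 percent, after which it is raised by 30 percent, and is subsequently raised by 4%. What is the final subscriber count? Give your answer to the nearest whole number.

72313

Apply the 31% increase: 40829 × 1.31 = 53485.99.
30% increase: 53485.99 × 1.3 = 69531.787.
4% increase: 69531.787 × 1.04 = 72313.05848 ≈ 72313.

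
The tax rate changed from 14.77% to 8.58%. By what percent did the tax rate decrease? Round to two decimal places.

41.91%

The change is 8.58 − 14.77 = -6.19 percentage points.
Relative to the original 14.77%, that is -6.19 ÷ 14.77 ≈ -41.91%.
So the tax rate fell by 41.91%.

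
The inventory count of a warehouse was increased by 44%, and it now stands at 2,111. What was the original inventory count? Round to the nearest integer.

The overall multiplier applied was 1.44.
So the original inventory count was 2,111 ÷ 1.44 ≈ 1,466.

1,466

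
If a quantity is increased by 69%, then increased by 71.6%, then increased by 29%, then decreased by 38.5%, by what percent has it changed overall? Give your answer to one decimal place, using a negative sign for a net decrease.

130.1%

A 69% increase multiplies by 1.69.
Then a 71.6% increase: 1.69 × 1.716 = 2.90004.
Then a 29% increase: 2.90004 × 1.29 = 3.7410516.
Then a 38.5% decrease: 3.7410516 × 0.615 = 2.300746734.
Overall factor 2.300746734, i.e. 130.1%.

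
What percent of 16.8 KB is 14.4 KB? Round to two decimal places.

85.71%

14.4 KB ÷ 16.8 KB ≈ 85.71%.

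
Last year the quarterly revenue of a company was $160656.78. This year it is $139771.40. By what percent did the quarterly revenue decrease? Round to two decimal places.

Change: $139771.40 − $160656.78 = -$20885.38.
Relative to the original: -$20885.38 ÷ $160656.78 ≈ -13.00%.
So the quarterly revenue decreased by 13.00%.

13.00%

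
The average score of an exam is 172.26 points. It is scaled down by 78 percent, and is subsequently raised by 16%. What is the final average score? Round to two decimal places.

Apply the 78% decrease: 172.26 × 0.22 = 37.8972.
Apply the 16% increase: 37.8972 × 1.16 = 43.960752 ≈ 43.96.

43.96 points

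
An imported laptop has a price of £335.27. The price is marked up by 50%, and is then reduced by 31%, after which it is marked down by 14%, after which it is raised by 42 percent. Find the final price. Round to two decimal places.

£423.76

Each change multiplies by a factor: 1.5 × 0.69 × 0.86 × 1.42 = 1.263942.
£335.27 × 1.263942 = £423.76183434 ≈ £423.76.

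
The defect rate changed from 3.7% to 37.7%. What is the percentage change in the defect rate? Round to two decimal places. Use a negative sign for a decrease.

918.92%

The change is 37.7 − 3.7 = 34.0 percentage points.
Relative to the original 3.7%, that is 34.0 ÷ 3.7 ≈ 918.92%.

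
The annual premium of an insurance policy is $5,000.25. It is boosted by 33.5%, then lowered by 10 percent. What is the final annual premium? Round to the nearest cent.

Apply the 33.5% increase: $5,000.25 × 1.335 = $6675.33375.
10% decrease: $6675.33375 × 0.9 = $6007.800375 ≈ $6,007.80.

$6,007.80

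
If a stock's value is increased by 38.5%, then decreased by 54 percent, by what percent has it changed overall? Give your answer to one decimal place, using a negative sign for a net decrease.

-36.3%

The combined multiplier is 1.385 × 0.46 = 0.6371.
That corresponds to a decrease of 36.3%.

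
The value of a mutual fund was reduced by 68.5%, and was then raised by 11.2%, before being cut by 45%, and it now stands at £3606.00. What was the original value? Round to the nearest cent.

The overall multiplier applied was 0.315 × 1.112 × 0.55 = 0.192654.
So the original value was £3606.00 ÷ 0.192654 ≈ £18717.49.

£18717.49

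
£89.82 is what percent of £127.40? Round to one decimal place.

£89.82 ÷ £127.40 ≈ 70.5%.

70.5%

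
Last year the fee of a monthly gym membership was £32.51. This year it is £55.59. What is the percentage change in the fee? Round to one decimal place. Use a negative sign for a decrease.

Change: £55.59 − £32.51 = £23.08.
Relative to the original: £23.08 ÷ £32.51 ≈ 71.0%.

71.0%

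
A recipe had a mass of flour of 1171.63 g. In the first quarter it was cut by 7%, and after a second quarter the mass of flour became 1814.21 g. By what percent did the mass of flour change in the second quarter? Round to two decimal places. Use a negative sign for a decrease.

66.50%

After the first quarter: 1171.63 × 0.93 = 1089.6159.
Second-quarter multiplier: 1814.21 ÷ 1089.6159 ≈ 1.665.
That is a change of 66.50%.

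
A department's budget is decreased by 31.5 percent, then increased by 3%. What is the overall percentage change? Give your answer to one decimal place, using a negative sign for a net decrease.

The combined multiplier is 0.685 × 1.03 = 0.70555.
That corresponds to a decrease of 29.4%.

-29.4%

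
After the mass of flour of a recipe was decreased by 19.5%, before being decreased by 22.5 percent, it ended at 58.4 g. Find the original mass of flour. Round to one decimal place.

93.6 g

The overall multiplier applied was 0.805 × 0.775 = 0.623875.
So the original mass of flour was 58.4 ÷ 0.623875 ≈ 93.6 g.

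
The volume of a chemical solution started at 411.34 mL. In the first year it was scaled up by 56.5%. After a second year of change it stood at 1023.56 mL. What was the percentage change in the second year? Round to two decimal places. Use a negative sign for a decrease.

After the first year: 411.34 × 1.565 = 643.7471.
Second-year multiplier: 1023.56 ÷ 643.7471 ≈ 1.590003.
That is a change of 59.00%.

59.00%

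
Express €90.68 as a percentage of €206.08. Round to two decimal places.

€90.68 ÷ €206.08 ≈ 44.00%.

44.00%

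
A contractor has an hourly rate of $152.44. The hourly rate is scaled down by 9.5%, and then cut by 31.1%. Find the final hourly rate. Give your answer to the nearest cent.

$95.05

9.5% decrease: $152.44 × 0.905 = $137.9582.
After the 31.1% decrease: $137.9582 × 0.689 = $95.0531998 ≈ $95.05.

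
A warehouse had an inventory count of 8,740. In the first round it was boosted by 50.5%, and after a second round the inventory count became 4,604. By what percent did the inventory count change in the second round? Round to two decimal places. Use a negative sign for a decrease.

-65.00%

After the first round: 8,740 × 1.505 = 13153.7.
Second-round multiplier: 4,604 ÷ 13153.7 ≈ 0.350016.
That is a change of -65.00%.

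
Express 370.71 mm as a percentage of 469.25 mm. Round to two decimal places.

370.71 mm ÷ 469.25 mm ≈ 79.00%.

79.00%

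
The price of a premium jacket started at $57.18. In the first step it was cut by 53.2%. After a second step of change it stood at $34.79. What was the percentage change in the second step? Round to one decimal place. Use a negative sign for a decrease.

After the first step: $57.18 × 0.468 = $26.76024.
Second-step multiplier: $34.79 ÷ $26.76024 ≈ 1.30006.
That is a change of 30.0%.

30.0%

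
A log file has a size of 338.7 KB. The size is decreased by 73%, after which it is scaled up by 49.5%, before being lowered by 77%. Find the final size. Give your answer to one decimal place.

31.4 KB

Each change multiplies by a factor: 0.27 × 1.495 × 0.23 = 0.0928395.
338.7 × 0.0928395 = 31.44473865 ≈ 31.4.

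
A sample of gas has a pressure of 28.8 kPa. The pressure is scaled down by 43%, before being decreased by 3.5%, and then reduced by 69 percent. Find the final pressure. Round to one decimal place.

4.9 kPa

Each change multiplies by a factor: 0.57 × 0.965 × 0.31 = 0.1705155.
28.8 × 0.1705155 = 4.9108464 ≈ 4.9.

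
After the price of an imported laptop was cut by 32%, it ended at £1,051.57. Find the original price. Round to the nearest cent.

The overall multiplier applied was 0.68.
So the original price was £1,051.57 ÷ 0.68 ≈ £1,546.43.

£1,546.43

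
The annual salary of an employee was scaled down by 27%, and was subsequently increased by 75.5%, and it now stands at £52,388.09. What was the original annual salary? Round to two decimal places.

£40,891.46

Undoing the 75.5% increase: £52,388.09 ÷ 1.755 ≈ £29850.763533.
Undoing the 27% decrease: £29850.763533 ÷ 0.73 ≈ £40,891.46.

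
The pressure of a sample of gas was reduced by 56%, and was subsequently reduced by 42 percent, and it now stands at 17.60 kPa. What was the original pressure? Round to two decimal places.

Undoing the 42% decrease: 17.60 ÷ 0.58 ≈ 30.344828.
Undoing the 56% decrease: 30.344828 ÷ 0.44 ≈ 68.97 kPa.

68.97 kPa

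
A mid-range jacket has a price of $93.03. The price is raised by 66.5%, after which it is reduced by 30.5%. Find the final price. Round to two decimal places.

$107.65

Each change multiplies by a factor: 1.665 × 0.695 = 1.157175.
$93.03 × 1.157175 = $107.65199025 ≈ $107.65.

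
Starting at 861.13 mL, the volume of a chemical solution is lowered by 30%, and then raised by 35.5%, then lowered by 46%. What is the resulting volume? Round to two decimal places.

Each change multiplies by a factor: 0.7 × 1.355 × 0.54 = 0.51219.
861.13 × 0.51219 = 441.0621747 ≈ 441.06.

441.06 mL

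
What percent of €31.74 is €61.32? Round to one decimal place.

193.2%

€61.32 ÷ €31.74 ≈ 193.2%.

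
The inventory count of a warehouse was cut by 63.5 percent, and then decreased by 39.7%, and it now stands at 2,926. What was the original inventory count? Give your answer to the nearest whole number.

13,294

Undoing the 39.7% decrease: 2,926 ÷ 0.603 ≈ 4852.404643.
Undoing the 63.5% decrease: 4852.404643 ÷ 0.365 ≈ 13,294.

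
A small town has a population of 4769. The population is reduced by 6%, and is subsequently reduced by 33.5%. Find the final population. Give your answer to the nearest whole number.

Each change multiplies by a factor: 0.94 × 0.665 = 0.6251.
4769 × 0.6251 = 2981.1019 ≈ 2981.

2981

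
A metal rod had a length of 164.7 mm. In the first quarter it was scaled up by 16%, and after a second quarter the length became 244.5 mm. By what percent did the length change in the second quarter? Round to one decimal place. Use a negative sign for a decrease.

After the first quarter: 164.7 × 1.16 = 191.052.
Second-quarter multiplier: 244.5 ÷ 191.052 ≈ 1.27976.
That is a change of 28.0%.

28.0%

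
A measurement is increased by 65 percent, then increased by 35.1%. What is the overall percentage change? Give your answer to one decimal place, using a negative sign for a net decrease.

A 65% increase multiplies by 1.65.
Then a 35.1% increase: 1.65 × 1.351 = 2.22915.
Overall factor 2.22915, i.e. 122.9%.

122.9%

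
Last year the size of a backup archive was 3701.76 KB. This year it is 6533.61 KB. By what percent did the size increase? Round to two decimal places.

76.50%

Change: 6533.61 − 3701.76 = 2831.85.
Relative to the original: 2831.85 ÷ 3701.76 ≈ 76.50%.
So the size increased by 76.50%.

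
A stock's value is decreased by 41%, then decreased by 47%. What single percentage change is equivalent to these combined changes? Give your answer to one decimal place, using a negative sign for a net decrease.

A 41% decrease multiplies by 0.59.
Then a 47% decrease: 0.59 × 0.53 = 0.3127.
Overall factor 0.3127, i.e. -68.7%.

-68.7%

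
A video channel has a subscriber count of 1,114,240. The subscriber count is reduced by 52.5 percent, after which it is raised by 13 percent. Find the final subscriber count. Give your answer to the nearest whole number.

598,068

After the 52.5% decrease: 1,114,240 × 0.475 = 529264.
Apply the 13% increase: 529264 × 1.13 = 598068.32 ≈ 598,068.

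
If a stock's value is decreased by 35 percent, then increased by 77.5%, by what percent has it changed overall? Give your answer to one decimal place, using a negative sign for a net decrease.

The combined multiplier is 0.65 × 1.775 = 1.15375.
That corresponds to an increase of 15.4%.

15.4%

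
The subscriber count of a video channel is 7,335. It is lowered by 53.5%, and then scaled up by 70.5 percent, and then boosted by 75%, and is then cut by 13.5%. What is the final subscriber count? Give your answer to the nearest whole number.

8,803

Each change multiplies by a factor: 0.465 × 1.705 × 1.75 × 0.865 = 1.20013884375.
7,335 × 1.20013884375 = 8803.01841890625 ≈ 8,803.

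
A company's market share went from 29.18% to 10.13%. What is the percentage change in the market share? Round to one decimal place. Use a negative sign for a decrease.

-65.3%

The change is 10.13 − 29.18 = -19.05 percentage points.
Relative to the original 29.18%, that is -19.05 ÷ 29.18 ≈ -65.3%.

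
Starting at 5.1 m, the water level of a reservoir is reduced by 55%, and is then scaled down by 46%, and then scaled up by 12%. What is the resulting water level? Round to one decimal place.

Apply the 55% decrease: 5.1 × 0.45 = 2.295.
After the 46% decrease: 2.295 × 0.54 = 1.2393.
Apply the 12% increase: 1.2393 × 1.12 = 1.388016 ≈ 1.4.

1.4 m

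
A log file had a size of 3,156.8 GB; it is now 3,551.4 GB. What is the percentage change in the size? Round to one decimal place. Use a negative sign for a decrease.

Change: 3,551.4 − 3,156.8 = 394.6.
Relative to the original: 394.6 ÷ 3,156.8 = 12.5%.

12.5%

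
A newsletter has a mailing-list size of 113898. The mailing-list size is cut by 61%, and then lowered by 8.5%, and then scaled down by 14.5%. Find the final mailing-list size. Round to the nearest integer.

After the 61% decrease: 113898 × 0.39 = 44420.22.
After the 8.5% decrease: 44420.22 × 0.915 = 40644.5013.
Apply the 14.5% decrease: 40644.5013 × 0.855 = 34751.0486115 ≈ 34751.

34751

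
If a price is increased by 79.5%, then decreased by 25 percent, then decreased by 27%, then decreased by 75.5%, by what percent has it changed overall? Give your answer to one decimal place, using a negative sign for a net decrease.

A 79.5% increase multiplies by 1.795.
Then a 25% decrease: 1.795 × 0.75 = 1.34625.
Then a 27% decrease: 1.34625 × 0.73 = 0.9827625.
Then a 75.5% decrease: 0.9827625 × 0.245 = 0.2407768125.
Overall factor 0.2407768125, i.e. -75.9%.

-75.9%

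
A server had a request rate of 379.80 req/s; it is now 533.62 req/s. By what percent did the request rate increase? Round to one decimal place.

40.5%

Change: 533.62 − 379.80 = 153.82.
Relative to the original: 153.82 ÷ 379.80 ≈ 40.5%.
So the request rate increased by 40.5%.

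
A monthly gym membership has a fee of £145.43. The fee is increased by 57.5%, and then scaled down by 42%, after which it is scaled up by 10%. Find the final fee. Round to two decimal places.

£146.14

Apply the 57.5% increase: £145.43 × 1.575 = £229.05225.
42% decrease: £229.05225 × 0.58 = £132.850305.
After the 10% increase: £132.850305 × 1.1 = £146.1353355 ≈ £146.14.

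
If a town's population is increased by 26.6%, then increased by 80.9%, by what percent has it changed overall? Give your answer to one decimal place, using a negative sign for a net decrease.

The combined multiplier is 1.266 × 1.809 = 2.290194.
That corresponds to an increase of 129.0%.

129.0%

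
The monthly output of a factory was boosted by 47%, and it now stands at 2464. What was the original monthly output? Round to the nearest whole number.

1676

The overall multiplier applied was 1.47.
So the original monthly output was 2464 ÷ 1.47 ≈ 1676.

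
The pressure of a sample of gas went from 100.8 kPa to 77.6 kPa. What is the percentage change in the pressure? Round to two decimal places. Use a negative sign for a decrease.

-23.02%

Change: 77.6 − 100.8 = -23.2.
Relative to the original: -23.2 ÷ 100.8 ≈ -23.02%.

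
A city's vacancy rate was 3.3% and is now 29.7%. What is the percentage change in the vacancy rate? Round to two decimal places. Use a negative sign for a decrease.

800.00%

The change is 29.7 − 3.3 = 26.4 percentage points.
Relative to the original 3.3%, that is 26.4 ÷ 3.3 = 800.00%.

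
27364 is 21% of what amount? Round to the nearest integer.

27364 ÷ 0.21 ≈ 130305.

130305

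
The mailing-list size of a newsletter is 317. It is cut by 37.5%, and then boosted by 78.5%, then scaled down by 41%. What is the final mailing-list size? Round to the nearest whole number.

209

After the 37.5% decrease: 317 × 0.625 = 198.125.
Apply the 78.5% increase: 198.125 × 1.785 = 353.653125.
After the 41% decrease: 353.653125 × 0.59 = 208.65534375 ≈ 209.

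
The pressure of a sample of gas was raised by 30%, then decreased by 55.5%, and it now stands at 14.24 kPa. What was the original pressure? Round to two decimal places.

Undoing the 55.5% decrease: 14.24 ÷ 0.445 = 32.
Undoing the 30% increase: 32 ÷ 1.3 ≈ 24.62 kPa.

24.62 kPa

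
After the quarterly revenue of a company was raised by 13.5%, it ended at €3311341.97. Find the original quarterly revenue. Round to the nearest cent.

€2917481.91

The overall multiplier applied was 1.135.
So the original quarterly revenue was €3311341.97 ÷ 1.135 ≈ €2917481.91.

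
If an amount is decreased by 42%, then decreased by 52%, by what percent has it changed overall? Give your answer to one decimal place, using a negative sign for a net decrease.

A 42% decrease multiplies by 0.58.
Then a 52% decrease: 0.58 × 0.48 = 0.2784.
Overall factor 0.2784, i.e. -72.2%.

-72.2%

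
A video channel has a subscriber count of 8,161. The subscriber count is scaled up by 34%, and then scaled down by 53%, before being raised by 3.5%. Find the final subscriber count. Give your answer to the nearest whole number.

Each change multiplies by a factor: 1.34 × 0.47 × 1.035 = 0.651843.
8,161 × 0.651843 = 5319.690723 ≈ 5,320.

5,320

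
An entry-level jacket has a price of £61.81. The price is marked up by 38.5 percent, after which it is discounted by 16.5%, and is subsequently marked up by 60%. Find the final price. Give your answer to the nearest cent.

£114.37

Each change multiplies by a factor: 1.385 × 0.835 × 1.6 = 1.85036.
£61.81 × 1.85036 = £114.3707516 ≈ £114.37.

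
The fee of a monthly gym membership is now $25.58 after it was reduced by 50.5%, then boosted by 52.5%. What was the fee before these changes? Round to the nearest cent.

$33.89

Undoing the 52.5% increase: $25.58 ÷ 1.525 ≈ $16.77377.
Undoing the 50.5% decrease: $16.77377 ÷ 0.495 ≈ $33.89.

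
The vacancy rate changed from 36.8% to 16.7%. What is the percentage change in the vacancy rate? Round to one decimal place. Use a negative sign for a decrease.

The change is 16.7 − 36.8 = -20.1 percentage points.
Relative to the original 36.8%, that is -20.1 ÷ 36.8 ≈ -54.6%.

-54.6%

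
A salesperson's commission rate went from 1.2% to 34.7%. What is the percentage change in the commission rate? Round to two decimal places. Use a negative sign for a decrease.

2791.67%

The change is 34.7 − 1.2 = 33.5 percentage points.
Relative to the original 1.2%, that is 33.5 ÷ 1.2 ≈ 2791.67%.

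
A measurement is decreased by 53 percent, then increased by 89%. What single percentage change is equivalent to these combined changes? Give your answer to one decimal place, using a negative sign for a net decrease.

A 53% decrease multiplies by 0.47.
Then an 89% increase: 0.47 × 1.89 = 0.8883.
Overall factor 0.8883, i.e. -11.2%.

-11.2%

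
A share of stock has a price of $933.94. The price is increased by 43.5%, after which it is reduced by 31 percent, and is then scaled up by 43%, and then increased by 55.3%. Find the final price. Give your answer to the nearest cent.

Each change multiplies by a factor: 1.435 × 0.69 × 1.43 × 1.553 = 2.1989152185.
$933.94 × 2.1989152185 = $2053.65487916589 ≈ $2053.65.

$2053.65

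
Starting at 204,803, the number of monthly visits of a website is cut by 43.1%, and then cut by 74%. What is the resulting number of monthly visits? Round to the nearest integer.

Each change multiplies by a factor: 0.569 × 0.26 = 0.14794.
204,803 × 0.14794 = 30298.55582 ≈ 30,299.

30,299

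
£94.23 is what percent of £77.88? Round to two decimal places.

£94.23 ÷ £77.88 ≈ 120.99%.

120.99%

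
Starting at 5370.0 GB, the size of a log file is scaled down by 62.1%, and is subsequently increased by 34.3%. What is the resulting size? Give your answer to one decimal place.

2733.3 GB

62.1% decrease: 5370.0 × 0.379 = 2035.23.
Apply the 34.3% increase: 2035.23 × 1.343 = 2733.31389 ≈ 2733.3.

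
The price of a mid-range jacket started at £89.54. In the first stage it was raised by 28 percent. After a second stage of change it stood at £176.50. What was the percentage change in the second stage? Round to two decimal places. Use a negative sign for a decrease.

After the first stage: £89.54 × 1.28 = £114.6112.
Second-stage multiplier: £176.50 ÷ £114.6112 ≈ 1.539989.
That is a change of 54.00%.

54.00%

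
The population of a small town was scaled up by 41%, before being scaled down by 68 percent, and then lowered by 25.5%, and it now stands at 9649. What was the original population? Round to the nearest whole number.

The overall multiplier applied was 1.41 × 0.32 × 0.745 = 0.336144.
So the original population was 9649 ÷ 0.336144 ≈ 28705.

28705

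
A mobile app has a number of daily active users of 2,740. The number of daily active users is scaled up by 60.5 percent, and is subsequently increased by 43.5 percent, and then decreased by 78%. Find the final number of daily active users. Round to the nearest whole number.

Each change multiplies by a factor: 1.605 × 1.435 × 0.22 = 0.5066985.
2,740 × 0.5066985 = 1388.35389 ≈ 1,388.

1,388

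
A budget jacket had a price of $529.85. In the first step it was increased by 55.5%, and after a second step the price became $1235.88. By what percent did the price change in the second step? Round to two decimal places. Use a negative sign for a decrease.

After the first step: $529.85 × 1.555 = $823.91675.
Second-step multiplier: $1235.88 ÷ $823.91675 ≈ 1.500006.
That is a change of 50.00%.

50.00%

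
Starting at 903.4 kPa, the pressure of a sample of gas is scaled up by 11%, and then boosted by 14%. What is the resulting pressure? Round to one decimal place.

1143.2 kPa

Each change multiplies by a factor: 1.11 × 1.14 = 1.2654.
903.4 × 1.2654 = 1143.16236 ≈ 1143.2.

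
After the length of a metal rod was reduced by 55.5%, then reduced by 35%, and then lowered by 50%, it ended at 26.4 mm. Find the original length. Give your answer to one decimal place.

The overall multiplier applied was 0.445 × 0.65 × 0.5 = 0.144625.
So the original length was 26.4 ÷ 0.144625 ≈ 182.5 mm.

182.5 mm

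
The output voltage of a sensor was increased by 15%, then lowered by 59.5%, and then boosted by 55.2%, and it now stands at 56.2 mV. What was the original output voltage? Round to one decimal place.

The overall multiplier applied was 1.15 × 0.405 × 1.552 = 0.722844.
So the original output voltage was 56.2 ÷ 0.722844 ≈ 77.7 mV.

77.7 mV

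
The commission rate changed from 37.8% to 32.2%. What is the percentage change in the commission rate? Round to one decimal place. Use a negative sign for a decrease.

-14.8%

The change is 32.2 − 37.8 = -5.6 percentage points.
Relative to the original 37.8%, that is -5.6 ÷ 37.8 ≈ -14.8%.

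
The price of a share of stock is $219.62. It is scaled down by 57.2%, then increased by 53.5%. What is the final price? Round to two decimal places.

$144.29

57.2% decrease: $219.62 × 0.428 = $93.99736.
53.5% increase: $93.99736 × 1.535 = $144.2859476 ≈ $144.29.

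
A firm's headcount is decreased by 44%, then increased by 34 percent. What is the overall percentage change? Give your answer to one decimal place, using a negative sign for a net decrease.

-25.0%

The combined multiplier is 0.56 × 1.34 = 0.7504.
That corresponds to a decrease of 25.0%.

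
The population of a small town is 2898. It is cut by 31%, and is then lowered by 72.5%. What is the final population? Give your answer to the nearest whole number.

550

After the 31% decrease: 2898 × 0.69 = 1999.62.
Apply the 72.5% decrease: 1999.62 × 0.275 = 549.8955 ≈ 550.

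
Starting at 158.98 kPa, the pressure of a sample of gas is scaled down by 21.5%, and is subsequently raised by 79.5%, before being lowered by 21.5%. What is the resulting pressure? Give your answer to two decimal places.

21.5% decrease: 158.98 × 0.785 = 124.7993.
79.5% increase: 124.7993 × 1.795 = 224.0147435.
Apply the 21.5% decrease: 224.0147435 × 0.785 = 175.8515736475 ≈ 175.85.

175.85 kPa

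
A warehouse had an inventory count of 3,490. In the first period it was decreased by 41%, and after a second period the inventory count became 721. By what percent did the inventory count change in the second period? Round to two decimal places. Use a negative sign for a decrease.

-64.98%

After the first period: 3,490 × 0.59 = 2059.1.
Second-period multiplier: 721 ÷ 2059.1 ≈ 0.350153.
That is a change of -64.98%.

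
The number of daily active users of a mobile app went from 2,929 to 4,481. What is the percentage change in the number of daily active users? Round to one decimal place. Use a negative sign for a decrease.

Change: 4,481 − 2,929 = 1,552.
Relative to the original: 1,552 ÷ 2,929 ≈ 53.0%.

53.0%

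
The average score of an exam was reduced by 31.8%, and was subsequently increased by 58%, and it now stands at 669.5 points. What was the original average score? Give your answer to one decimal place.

Undoing the 58% increase: 669.5 ÷ 1.58 ≈ 423.734177.
Undoing the 31.8% decrease: 423.734177 ÷ 0.682 ≈ 621.3 points.

621.3 points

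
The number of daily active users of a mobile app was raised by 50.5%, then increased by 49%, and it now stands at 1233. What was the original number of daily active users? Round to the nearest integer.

The overall multiplier applied was 1.505 × 1.49 = 2.24245.
So the original number of daily active users was 1233 ÷ 2.24245 ≈ 550.

550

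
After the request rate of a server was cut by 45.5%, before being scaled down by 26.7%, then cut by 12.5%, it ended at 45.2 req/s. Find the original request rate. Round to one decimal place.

The overall multiplier applied was 0.545 × 0.733 × 0.875 = 0.349549375.
So the original request rate was 45.2 ÷ 0.349549375 ≈ 129.3 req/s.

129.3 req/s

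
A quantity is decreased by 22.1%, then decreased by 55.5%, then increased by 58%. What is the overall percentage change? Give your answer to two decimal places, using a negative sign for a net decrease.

-45.23%

The combined multiplier is 0.779 × 0.445 × 1.58 = 0.5477149.
That corresponds to a decrease of 45.23%.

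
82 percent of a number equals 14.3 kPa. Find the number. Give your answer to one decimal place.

17.4 kPa

14.3 kPa ÷ 0.82 ≈ 17.4 kPa.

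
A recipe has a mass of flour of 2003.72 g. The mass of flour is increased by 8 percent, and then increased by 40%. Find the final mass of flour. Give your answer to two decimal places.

3029.62 g

Each change multiplies by a factor: 1.08 × 1.4 = 1.512.
2003.72 × 1.512 = 3029.62464 ≈ 3029.62.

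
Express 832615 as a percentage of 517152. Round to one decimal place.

161.0%

832615 ÷ 517152 ≈ 161.0%.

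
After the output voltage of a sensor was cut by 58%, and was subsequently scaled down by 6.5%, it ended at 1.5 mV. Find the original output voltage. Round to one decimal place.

3.8 mV

Undoing the 6.5% decrease: 1.5 ÷ 0.935 ≈ 1.604278.
Undoing the 58% decrease: 1.604278 ÷ 0.42 ≈ 3.8 mV.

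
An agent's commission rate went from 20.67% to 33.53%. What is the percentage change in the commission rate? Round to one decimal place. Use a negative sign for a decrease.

62.2%

The change is 33.53 − 20.67 = 12.86 percentage points.
Relative to the original 20.67%, that is 12.86 ÷ 20.67 ≈ 62.2%.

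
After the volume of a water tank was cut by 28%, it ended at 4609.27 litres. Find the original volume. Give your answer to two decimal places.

The overall multiplier applied was 0.72.
So the original volume was 4609.27 ÷ 0.72 ≈ 6401.76 litres.

6401.76 litres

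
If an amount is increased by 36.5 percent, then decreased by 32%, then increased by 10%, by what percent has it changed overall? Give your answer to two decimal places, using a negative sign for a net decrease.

The combined multiplier is 1.365 × 0.68 × 1.1 = 1.02102.
That corresponds to an increase of 2.10%.

2.10%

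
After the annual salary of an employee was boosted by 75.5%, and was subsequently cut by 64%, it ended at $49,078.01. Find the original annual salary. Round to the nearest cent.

Undoing the 64% decrease: $49,078.01 ÷ 0.36 ≈ $136327.805556.
Undoing the 75.5% increase: $136327.805556 ÷ 1.755 ≈ $77,679.66.

$77,679.66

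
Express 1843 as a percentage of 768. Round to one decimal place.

240.0%

1843 ÷ 768 ≈ 240.0%.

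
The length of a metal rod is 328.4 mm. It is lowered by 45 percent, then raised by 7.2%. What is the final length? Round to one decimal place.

Each change multiplies by a factor: 0.55 × 1.072 = 0.5896.
328.4 × 0.5896 = 193.62464 ≈ 193.6.

193.6 mm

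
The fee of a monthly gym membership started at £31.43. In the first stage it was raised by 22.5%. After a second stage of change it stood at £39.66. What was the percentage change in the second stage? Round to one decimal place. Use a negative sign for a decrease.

After the first stage: £31.43 × 1.225 = £38.50175.
Second-stage multiplier: £39.66 ÷ £38.50175 ≈ 1.03008.
That is a change of 3.0%.

3.0%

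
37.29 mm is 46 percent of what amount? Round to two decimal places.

37.29 mm ÷ 0.46 ≈ 81.07 mm.

81.07 mm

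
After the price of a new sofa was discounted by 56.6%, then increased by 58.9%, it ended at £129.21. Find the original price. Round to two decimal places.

The overall multiplier applied was 0.434 × 1.589 = 0.689626.
So the original price was £129.21 ÷ 0.689626 ≈ £187.36.

£187.36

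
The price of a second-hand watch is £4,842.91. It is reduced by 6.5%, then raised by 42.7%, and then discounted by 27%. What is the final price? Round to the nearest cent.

£4,716.99

After the 6.5% decrease: £4,842.91 × 0.935 = £4528.12085.
Apply the 42.7% increase: £4528.12085 × 1.427 = £6461.62845295.
After the 27% decrease: £6461.62845295 × 0.73 = £4716.9887706535 ≈ £4,716.99.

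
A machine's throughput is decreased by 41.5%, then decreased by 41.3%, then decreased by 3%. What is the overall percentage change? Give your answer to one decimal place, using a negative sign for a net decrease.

The combined multiplier is 0.585 × 0.587 × 0.97 = 0.33309315.
That corresponds to a decrease of 66.7%.

-66.7%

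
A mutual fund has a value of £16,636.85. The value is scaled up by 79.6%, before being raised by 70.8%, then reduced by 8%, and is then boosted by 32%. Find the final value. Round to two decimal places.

£61,976.50

Each change multiplies by a factor: 1.796 × 1.708 × 0.92 × 1.32 = 3.7252545792.
£16,636.85 × 3.7252545792 = £61976.50164596352 ≈ £61,976.50.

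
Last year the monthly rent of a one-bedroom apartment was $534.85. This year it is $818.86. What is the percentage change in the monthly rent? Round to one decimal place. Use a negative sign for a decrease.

Change: $818.86 − $534.85 = $284.01.
Relative to the original: $284.01 ÷ $534.85 ≈ 53.1%.

53.1%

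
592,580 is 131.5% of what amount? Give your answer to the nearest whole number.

592,580 ÷ 1.315 ≈ 450,631.

450,631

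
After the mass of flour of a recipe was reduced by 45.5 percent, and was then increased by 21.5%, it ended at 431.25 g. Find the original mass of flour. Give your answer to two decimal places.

Undoing the 21.5% increase: 431.25 ÷ 1.215 ≈ 354.938272.
Undoing the 45.5% decrease: 354.938272 ÷ 0.545 ≈ 651.26 g.

651.26 g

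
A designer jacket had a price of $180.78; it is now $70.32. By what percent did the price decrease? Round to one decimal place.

Change: $70.32 − $180.78 = -$110.46.
Relative to the original: -$110.46 ÷ $180.78 ≈ -61.1%.
So the price decreased by 61.1%.

61.1%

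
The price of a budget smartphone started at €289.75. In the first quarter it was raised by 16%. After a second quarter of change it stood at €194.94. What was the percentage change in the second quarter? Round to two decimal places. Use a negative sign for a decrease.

After the first quarter: €289.75 × 1.16 = €336.11.
Second-quarter multiplier: €194.94 ÷ €336.11 ≈ 0.579989.
That is a change of -42.00%.

-42.00%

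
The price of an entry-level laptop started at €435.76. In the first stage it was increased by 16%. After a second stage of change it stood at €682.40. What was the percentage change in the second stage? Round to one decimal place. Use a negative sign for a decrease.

35.0%

After the first stage: €435.76 × 1.16 = €505.4816.
Second-stage multiplier: €682.40 ÷ €505.4816 ≈ 1.35.
That is a change of 35.0%.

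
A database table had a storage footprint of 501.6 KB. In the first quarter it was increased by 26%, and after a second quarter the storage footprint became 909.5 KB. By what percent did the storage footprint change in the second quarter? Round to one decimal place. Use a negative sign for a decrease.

43.9%

After the first quarter: 501.6 × 1.26 = 632.016.
Second-quarter multiplier: 909.5 ÷ 632.016 ≈ 1.43905.
That is a change of 43.9%.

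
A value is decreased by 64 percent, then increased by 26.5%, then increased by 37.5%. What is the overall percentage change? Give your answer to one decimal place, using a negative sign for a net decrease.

-37.4%

The combined multiplier is 0.36 × 1.265 × 1.375 = 0.626175.
That corresponds to a decrease of 37.4%.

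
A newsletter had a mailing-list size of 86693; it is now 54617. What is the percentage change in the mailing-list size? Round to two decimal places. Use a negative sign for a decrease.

Change: 54617 − 86693 = -32076.
Relative to the original: -32076 ÷ 86693 ≈ -37.00%.

-37.00%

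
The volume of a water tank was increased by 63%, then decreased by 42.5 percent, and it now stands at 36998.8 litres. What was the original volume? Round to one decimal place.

39475.9 litres

Undoing the 42.5% decrease: 36998.8 ÷ 0.575 ≈ 64345.73913.
Undoing the 63% increase: 64345.73913 ÷ 1.63 ≈ 39475.9 litres.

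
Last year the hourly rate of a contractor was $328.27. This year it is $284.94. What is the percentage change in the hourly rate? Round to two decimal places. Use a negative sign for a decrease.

Change: $284.94 − $328.27 = -$43.33.
Relative to the original: -$43.33 ÷ $328.27 ≈ -13.20%.

-13.20%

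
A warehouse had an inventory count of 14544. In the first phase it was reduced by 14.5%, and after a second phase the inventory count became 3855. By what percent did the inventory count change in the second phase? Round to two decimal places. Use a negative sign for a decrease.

-69.00%

After the first phase: 14544 × 0.855 = 12435.12.
Second-phase multiplier: 3855 ÷ 12435.12 ≈ 0.310009.
That is a change of -69.00%.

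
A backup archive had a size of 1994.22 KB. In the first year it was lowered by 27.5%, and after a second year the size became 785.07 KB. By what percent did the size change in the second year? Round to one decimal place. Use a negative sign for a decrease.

-45.7%

After the first year: 1994.22 × 0.725 = 1445.8095.
Second-year multiplier: 785.07 ÷ 1445.8095 ≈ 0.543.
That is a change of -45.7%.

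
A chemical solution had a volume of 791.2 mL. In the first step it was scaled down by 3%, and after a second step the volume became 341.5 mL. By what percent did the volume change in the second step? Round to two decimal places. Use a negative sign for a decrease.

-55.50%

After the first step: 791.2 × 0.97 = 767.464.
Second-step multiplier: 341.5 ÷ 767.464 ≈ 0.444972.
That is a change of -55.50%.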